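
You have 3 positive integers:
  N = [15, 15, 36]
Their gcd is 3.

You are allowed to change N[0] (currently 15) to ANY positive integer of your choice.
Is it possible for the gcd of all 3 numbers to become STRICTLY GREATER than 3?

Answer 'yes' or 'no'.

Current gcd = 3
gcd of all OTHER numbers (without N[0]=15): gcd([15, 36]) = 3
The new gcd after any change is gcd(3, new_value).
This can be at most 3.
Since 3 = old gcd 3, the gcd can only stay the same or decrease.

Answer: no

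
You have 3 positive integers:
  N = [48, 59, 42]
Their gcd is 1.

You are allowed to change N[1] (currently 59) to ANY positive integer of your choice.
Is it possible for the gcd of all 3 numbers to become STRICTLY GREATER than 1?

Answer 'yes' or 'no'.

Answer: yes

Derivation:
Current gcd = 1
gcd of all OTHER numbers (without N[1]=59): gcd([48, 42]) = 6
The new gcd after any change is gcd(6, new_value).
This can be at most 6.
Since 6 > old gcd 1, the gcd CAN increase (e.g., set N[1] = 6).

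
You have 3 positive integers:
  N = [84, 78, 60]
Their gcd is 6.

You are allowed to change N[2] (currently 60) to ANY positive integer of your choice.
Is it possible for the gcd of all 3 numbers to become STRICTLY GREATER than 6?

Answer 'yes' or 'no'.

Answer: no

Derivation:
Current gcd = 6
gcd of all OTHER numbers (without N[2]=60): gcd([84, 78]) = 6
The new gcd after any change is gcd(6, new_value).
This can be at most 6.
Since 6 = old gcd 6, the gcd can only stay the same or decrease.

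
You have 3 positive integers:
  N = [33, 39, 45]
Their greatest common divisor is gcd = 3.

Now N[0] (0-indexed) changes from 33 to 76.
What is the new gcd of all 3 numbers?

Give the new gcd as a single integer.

Numbers: [33, 39, 45], gcd = 3
Change: index 0, 33 -> 76
gcd of the OTHER numbers (without index 0): gcd([39, 45]) = 3
New gcd = gcd(g_others, new_val) = gcd(3, 76) = 1

Answer: 1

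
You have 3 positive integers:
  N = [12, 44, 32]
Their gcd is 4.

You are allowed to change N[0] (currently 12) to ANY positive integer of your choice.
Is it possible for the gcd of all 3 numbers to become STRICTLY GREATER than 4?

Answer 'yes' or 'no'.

Answer: no

Derivation:
Current gcd = 4
gcd of all OTHER numbers (without N[0]=12): gcd([44, 32]) = 4
The new gcd after any change is gcd(4, new_value).
This can be at most 4.
Since 4 = old gcd 4, the gcd can only stay the same or decrease.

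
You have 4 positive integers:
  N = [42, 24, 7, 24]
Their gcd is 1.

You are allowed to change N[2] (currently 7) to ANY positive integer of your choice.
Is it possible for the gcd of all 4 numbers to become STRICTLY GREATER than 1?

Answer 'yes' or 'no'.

Answer: yes

Derivation:
Current gcd = 1
gcd of all OTHER numbers (without N[2]=7): gcd([42, 24, 24]) = 6
The new gcd after any change is gcd(6, new_value).
This can be at most 6.
Since 6 > old gcd 1, the gcd CAN increase (e.g., set N[2] = 6).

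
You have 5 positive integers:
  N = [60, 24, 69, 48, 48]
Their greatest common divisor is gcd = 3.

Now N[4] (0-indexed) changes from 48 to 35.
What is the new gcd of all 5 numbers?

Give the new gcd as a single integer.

Numbers: [60, 24, 69, 48, 48], gcd = 3
Change: index 4, 48 -> 35
gcd of the OTHER numbers (without index 4): gcd([60, 24, 69, 48]) = 3
New gcd = gcd(g_others, new_val) = gcd(3, 35) = 1

Answer: 1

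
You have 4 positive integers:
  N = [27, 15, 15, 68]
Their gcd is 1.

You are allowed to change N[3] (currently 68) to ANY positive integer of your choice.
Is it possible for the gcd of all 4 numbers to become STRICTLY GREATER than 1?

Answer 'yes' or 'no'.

Answer: yes

Derivation:
Current gcd = 1
gcd of all OTHER numbers (without N[3]=68): gcd([27, 15, 15]) = 3
The new gcd after any change is gcd(3, new_value).
This can be at most 3.
Since 3 > old gcd 1, the gcd CAN increase (e.g., set N[3] = 3).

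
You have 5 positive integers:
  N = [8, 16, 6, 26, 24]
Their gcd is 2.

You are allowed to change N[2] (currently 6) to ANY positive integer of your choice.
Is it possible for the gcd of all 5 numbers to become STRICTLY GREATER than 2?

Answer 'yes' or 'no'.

Answer: no

Derivation:
Current gcd = 2
gcd of all OTHER numbers (without N[2]=6): gcd([8, 16, 26, 24]) = 2
The new gcd after any change is gcd(2, new_value).
This can be at most 2.
Since 2 = old gcd 2, the gcd can only stay the same or decrease.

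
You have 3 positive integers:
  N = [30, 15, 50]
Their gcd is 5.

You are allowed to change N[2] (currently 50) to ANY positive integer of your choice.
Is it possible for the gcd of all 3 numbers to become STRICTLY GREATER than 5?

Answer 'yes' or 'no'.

Current gcd = 5
gcd of all OTHER numbers (without N[2]=50): gcd([30, 15]) = 15
The new gcd after any change is gcd(15, new_value).
This can be at most 15.
Since 15 > old gcd 5, the gcd CAN increase (e.g., set N[2] = 15).

Answer: yes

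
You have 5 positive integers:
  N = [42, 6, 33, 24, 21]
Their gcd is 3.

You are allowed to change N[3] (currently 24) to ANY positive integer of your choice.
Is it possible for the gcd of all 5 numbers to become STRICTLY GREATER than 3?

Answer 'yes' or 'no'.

Answer: no

Derivation:
Current gcd = 3
gcd of all OTHER numbers (without N[3]=24): gcd([42, 6, 33, 21]) = 3
The new gcd after any change is gcd(3, new_value).
This can be at most 3.
Since 3 = old gcd 3, the gcd can only stay the same or decrease.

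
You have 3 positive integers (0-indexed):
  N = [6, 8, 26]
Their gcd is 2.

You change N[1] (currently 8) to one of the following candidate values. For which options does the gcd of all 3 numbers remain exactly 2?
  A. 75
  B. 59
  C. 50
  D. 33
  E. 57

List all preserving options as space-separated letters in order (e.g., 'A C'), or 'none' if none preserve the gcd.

Old gcd = 2; gcd of others (without N[1]) = 2
New gcd for candidate v: gcd(2, v). Preserves old gcd iff gcd(2, v) = 2.
  Option A: v=75, gcd(2,75)=1 -> changes
  Option B: v=59, gcd(2,59)=1 -> changes
  Option C: v=50, gcd(2,50)=2 -> preserves
  Option D: v=33, gcd(2,33)=1 -> changes
  Option E: v=57, gcd(2,57)=1 -> changes

Answer: C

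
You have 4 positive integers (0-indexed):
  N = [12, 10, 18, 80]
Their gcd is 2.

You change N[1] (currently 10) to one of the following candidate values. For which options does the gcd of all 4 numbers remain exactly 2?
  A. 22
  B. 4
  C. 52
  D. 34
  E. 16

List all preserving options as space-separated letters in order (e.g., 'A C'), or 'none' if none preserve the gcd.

Answer: A B C D E

Derivation:
Old gcd = 2; gcd of others (without N[1]) = 2
New gcd for candidate v: gcd(2, v). Preserves old gcd iff gcd(2, v) = 2.
  Option A: v=22, gcd(2,22)=2 -> preserves
  Option B: v=4, gcd(2,4)=2 -> preserves
  Option C: v=52, gcd(2,52)=2 -> preserves
  Option D: v=34, gcd(2,34)=2 -> preserves
  Option E: v=16, gcd(2,16)=2 -> preserves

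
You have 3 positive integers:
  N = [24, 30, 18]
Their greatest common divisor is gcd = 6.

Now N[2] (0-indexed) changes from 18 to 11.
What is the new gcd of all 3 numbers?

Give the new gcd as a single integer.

Answer: 1

Derivation:
Numbers: [24, 30, 18], gcd = 6
Change: index 2, 18 -> 11
gcd of the OTHER numbers (without index 2): gcd([24, 30]) = 6
New gcd = gcd(g_others, new_val) = gcd(6, 11) = 1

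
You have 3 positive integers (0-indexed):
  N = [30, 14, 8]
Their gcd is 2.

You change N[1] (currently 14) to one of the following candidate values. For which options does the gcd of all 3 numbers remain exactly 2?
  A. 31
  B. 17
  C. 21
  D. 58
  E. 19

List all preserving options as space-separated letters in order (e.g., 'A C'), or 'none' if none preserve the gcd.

Answer: D

Derivation:
Old gcd = 2; gcd of others (without N[1]) = 2
New gcd for candidate v: gcd(2, v). Preserves old gcd iff gcd(2, v) = 2.
  Option A: v=31, gcd(2,31)=1 -> changes
  Option B: v=17, gcd(2,17)=1 -> changes
  Option C: v=21, gcd(2,21)=1 -> changes
  Option D: v=58, gcd(2,58)=2 -> preserves
  Option E: v=19, gcd(2,19)=1 -> changes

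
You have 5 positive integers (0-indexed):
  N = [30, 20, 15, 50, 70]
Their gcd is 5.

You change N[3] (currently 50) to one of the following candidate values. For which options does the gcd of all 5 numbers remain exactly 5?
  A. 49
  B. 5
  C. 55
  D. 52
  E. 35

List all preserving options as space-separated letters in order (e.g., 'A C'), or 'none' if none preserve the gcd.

Answer: B C E

Derivation:
Old gcd = 5; gcd of others (without N[3]) = 5
New gcd for candidate v: gcd(5, v). Preserves old gcd iff gcd(5, v) = 5.
  Option A: v=49, gcd(5,49)=1 -> changes
  Option B: v=5, gcd(5,5)=5 -> preserves
  Option C: v=55, gcd(5,55)=5 -> preserves
  Option D: v=52, gcd(5,52)=1 -> changes
  Option E: v=35, gcd(5,35)=5 -> preserves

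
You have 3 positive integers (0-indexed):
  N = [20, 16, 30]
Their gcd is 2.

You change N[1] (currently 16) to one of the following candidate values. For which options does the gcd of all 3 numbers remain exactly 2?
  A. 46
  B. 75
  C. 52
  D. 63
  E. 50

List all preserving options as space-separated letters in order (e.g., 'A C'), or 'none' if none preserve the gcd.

Old gcd = 2; gcd of others (without N[1]) = 10
New gcd for candidate v: gcd(10, v). Preserves old gcd iff gcd(10, v) = 2.
  Option A: v=46, gcd(10,46)=2 -> preserves
  Option B: v=75, gcd(10,75)=5 -> changes
  Option C: v=52, gcd(10,52)=2 -> preserves
  Option D: v=63, gcd(10,63)=1 -> changes
  Option E: v=50, gcd(10,50)=10 -> changes

Answer: A C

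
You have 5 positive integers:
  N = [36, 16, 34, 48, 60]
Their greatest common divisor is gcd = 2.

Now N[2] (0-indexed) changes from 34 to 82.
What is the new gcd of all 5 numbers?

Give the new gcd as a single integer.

Numbers: [36, 16, 34, 48, 60], gcd = 2
Change: index 2, 34 -> 82
gcd of the OTHER numbers (without index 2): gcd([36, 16, 48, 60]) = 4
New gcd = gcd(g_others, new_val) = gcd(4, 82) = 2

Answer: 2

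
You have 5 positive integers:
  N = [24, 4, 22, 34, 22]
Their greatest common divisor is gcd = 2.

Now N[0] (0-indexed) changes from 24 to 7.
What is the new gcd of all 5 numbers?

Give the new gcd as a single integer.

Numbers: [24, 4, 22, 34, 22], gcd = 2
Change: index 0, 24 -> 7
gcd of the OTHER numbers (without index 0): gcd([4, 22, 34, 22]) = 2
New gcd = gcd(g_others, new_val) = gcd(2, 7) = 1

Answer: 1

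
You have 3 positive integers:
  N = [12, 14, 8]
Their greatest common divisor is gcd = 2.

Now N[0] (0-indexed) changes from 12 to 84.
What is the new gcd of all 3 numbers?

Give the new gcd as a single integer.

Numbers: [12, 14, 8], gcd = 2
Change: index 0, 12 -> 84
gcd of the OTHER numbers (without index 0): gcd([14, 8]) = 2
New gcd = gcd(g_others, new_val) = gcd(2, 84) = 2

Answer: 2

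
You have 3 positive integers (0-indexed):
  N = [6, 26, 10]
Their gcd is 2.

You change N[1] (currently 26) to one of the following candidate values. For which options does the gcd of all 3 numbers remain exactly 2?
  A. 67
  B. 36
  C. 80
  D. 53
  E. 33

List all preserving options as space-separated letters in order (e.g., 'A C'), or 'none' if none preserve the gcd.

Answer: B C

Derivation:
Old gcd = 2; gcd of others (without N[1]) = 2
New gcd for candidate v: gcd(2, v). Preserves old gcd iff gcd(2, v) = 2.
  Option A: v=67, gcd(2,67)=1 -> changes
  Option B: v=36, gcd(2,36)=2 -> preserves
  Option C: v=80, gcd(2,80)=2 -> preserves
  Option D: v=53, gcd(2,53)=1 -> changes
  Option E: v=33, gcd(2,33)=1 -> changes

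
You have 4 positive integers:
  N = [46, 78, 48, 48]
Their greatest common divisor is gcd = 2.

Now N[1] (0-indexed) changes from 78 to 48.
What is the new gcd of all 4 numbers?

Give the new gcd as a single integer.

Answer: 2

Derivation:
Numbers: [46, 78, 48, 48], gcd = 2
Change: index 1, 78 -> 48
gcd of the OTHER numbers (without index 1): gcd([46, 48, 48]) = 2
New gcd = gcd(g_others, new_val) = gcd(2, 48) = 2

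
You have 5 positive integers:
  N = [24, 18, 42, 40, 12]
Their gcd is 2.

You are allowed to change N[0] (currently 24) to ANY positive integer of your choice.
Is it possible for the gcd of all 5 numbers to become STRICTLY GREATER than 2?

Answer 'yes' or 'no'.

Current gcd = 2
gcd of all OTHER numbers (without N[0]=24): gcd([18, 42, 40, 12]) = 2
The new gcd after any change is gcd(2, new_value).
This can be at most 2.
Since 2 = old gcd 2, the gcd can only stay the same or decrease.

Answer: no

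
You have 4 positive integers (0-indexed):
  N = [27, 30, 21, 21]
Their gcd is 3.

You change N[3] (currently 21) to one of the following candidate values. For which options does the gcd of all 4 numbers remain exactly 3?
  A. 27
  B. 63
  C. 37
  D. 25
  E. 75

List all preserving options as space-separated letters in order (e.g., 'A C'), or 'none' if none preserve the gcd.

Answer: A B E

Derivation:
Old gcd = 3; gcd of others (without N[3]) = 3
New gcd for candidate v: gcd(3, v). Preserves old gcd iff gcd(3, v) = 3.
  Option A: v=27, gcd(3,27)=3 -> preserves
  Option B: v=63, gcd(3,63)=3 -> preserves
  Option C: v=37, gcd(3,37)=1 -> changes
  Option D: v=25, gcd(3,25)=1 -> changes
  Option E: v=75, gcd(3,75)=3 -> preserves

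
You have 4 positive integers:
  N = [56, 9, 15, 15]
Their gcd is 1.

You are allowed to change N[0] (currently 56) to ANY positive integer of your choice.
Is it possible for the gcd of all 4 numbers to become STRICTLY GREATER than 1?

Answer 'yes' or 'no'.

Answer: yes

Derivation:
Current gcd = 1
gcd of all OTHER numbers (without N[0]=56): gcd([9, 15, 15]) = 3
The new gcd after any change is gcd(3, new_value).
This can be at most 3.
Since 3 > old gcd 1, the gcd CAN increase (e.g., set N[0] = 3).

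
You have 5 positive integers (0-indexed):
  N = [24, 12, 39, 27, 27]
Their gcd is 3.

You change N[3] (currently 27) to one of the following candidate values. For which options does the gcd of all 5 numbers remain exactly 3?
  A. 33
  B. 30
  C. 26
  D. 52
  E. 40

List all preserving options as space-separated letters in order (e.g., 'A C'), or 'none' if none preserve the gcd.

Old gcd = 3; gcd of others (without N[3]) = 3
New gcd for candidate v: gcd(3, v). Preserves old gcd iff gcd(3, v) = 3.
  Option A: v=33, gcd(3,33)=3 -> preserves
  Option B: v=30, gcd(3,30)=3 -> preserves
  Option C: v=26, gcd(3,26)=1 -> changes
  Option D: v=52, gcd(3,52)=1 -> changes
  Option E: v=40, gcd(3,40)=1 -> changes

Answer: A B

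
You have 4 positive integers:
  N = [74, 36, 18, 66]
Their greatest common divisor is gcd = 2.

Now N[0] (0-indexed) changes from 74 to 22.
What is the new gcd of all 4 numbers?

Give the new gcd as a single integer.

Numbers: [74, 36, 18, 66], gcd = 2
Change: index 0, 74 -> 22
gcd of the OTHER numbers (without index 0): gcd([36, 18, 66]) = 6
New gcd = gcd(g_others, new_val) = gcd(6, 22) = 2

Answer: 2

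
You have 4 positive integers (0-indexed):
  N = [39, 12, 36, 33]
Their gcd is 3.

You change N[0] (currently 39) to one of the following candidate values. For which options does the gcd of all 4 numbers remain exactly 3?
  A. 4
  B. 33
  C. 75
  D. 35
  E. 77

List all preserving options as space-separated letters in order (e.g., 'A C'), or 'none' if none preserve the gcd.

Old gcd = 3; gcd of others (without N[0]) = 3
New gcd for candidate v: gcd(3, v). Preserves old gcd iff gcd(3, v) = 3.
  Option A: v=4, gcd(3,4)=1 -> changes
  Option B: v=33, gcd(3,33)=3 -> preserves
  Option C: v=75, gcd(3,75)=3 -> preserves
  Option D: v=35, gcd(3,35)=1 -> changes
  Option E: v=77, gcd(3,77)=1 -> changes

Answer: B C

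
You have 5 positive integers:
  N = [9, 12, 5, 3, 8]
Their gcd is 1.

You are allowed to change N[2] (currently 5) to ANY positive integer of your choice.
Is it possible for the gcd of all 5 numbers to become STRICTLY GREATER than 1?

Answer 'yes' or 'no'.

Current gcd = 1
gcd of all OTHER numbers (without N[2]=5): gcd([9, 12, 3, 8]) = 1
The new gcd after any change is gcd(1, new_value).
This can be at most 1.
Since 1 = old gcd 1, the gcd can only stay the same or decrease.

Answer: no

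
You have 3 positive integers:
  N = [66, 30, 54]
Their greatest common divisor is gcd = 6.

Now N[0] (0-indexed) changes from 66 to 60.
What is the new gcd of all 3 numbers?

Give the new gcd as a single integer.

Answer: 6

Derivation:
Numbers: [66, 30, 54], gcd = 6
Change: index 0, 66 -> 60
gcd of the OTHER numbers (without index 0): gcd([30, 54]) = 6
New gcd = gcd(g_others, new_val) = gcd(6, 60) = 6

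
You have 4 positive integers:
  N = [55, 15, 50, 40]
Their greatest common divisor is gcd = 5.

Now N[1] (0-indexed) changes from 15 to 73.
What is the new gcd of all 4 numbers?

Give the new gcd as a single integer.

Answer: 1

Derivation:
Numbers: [55, 15, 50, 40], gcd = 5
Change: index 1, 15 -> 73
gcd of the OTHER numbers (without index 1): gcd([55, 50, 40]) = 5
New gcd = gcd(g_others, new_val) = gcd(5, 73) = 1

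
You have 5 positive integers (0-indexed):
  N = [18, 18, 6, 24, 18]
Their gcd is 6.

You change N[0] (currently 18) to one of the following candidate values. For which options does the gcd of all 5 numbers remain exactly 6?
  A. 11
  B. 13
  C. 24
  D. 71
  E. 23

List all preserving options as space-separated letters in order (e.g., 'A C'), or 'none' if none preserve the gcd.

Old gcd = 6; gcd of others (without N[0]) = 6
New gcd for candidate v: gcd(6, v). Preserves old gcd iff gcd(6, v) = 6.
  Option A: v=11, gcd(6,11)=1 -> changes
  Option B: v=13, gcd(6,13)=1 -> changes
  Option C: v=24, gcd(6,24)=6 -> preserves
  Option D: v=71, gcd(6,71)=1 -> changes
  Option E: v=23, gcd(6,23)=1 -> changes

Answer: C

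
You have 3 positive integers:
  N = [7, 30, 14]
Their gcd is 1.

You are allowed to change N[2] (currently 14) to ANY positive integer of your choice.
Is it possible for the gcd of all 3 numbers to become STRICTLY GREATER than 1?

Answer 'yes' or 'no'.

Current gcd = 1
gcd of all OTHER numbers (without N[2]=14): gcd([7, 30]) = 1
The new gcd after any change is gcd(1, new_value).
This can be at most 1.
Since 1 = old gcd 1, the gcd can only stay the same or decrease.

Answer: no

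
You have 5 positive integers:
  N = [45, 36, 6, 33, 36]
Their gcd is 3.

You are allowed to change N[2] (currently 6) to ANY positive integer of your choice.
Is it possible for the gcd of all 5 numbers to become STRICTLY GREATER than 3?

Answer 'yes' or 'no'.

Current gcd = 3
gcd of all OTHER numbers (without N[2]=6): gcd([45, 36, 33, 36]) = 3
The new gcd after any change is gcd(3, new_value).
This can be at most 3.
Since 3 = old gcd 3, the gcd can only stay the same or decrease.

Answer: no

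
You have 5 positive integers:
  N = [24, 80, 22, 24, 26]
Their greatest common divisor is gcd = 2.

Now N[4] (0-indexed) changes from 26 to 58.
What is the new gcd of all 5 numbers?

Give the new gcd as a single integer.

Answer: 2

Derivation:
Numbers: [24, 80, 22, 24, 26], gcd = 2
Change: index 4, 26 -> 58
gcd of the OTHER numbers (without index 4): gcd([24, 80, 22, 24]) = 2
New gcd = gcd(g_others, new_val) = gcd(2, 58) = 2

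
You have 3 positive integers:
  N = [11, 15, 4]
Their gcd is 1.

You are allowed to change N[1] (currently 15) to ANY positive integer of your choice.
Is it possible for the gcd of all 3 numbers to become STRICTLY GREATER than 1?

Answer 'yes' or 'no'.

Current gcd = 1
gcd of all OTHER numbers (without N[1]=15): gcd([11, 4]) = 1
The new gcd after any change is gcd(1, new_value).
This can be at most 1.
Since 1 = old gcd 1, the gcd can only stay the same or decrease.

Answer: no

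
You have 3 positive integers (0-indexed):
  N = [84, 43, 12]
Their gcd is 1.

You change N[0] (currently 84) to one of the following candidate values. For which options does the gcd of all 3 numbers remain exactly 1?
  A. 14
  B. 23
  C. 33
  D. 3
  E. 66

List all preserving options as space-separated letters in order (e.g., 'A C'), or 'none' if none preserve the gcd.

Answer: A B C D E

Derivation:
Old gcd = 1; gcd of others (without N[0]) = 1
New gcd for candidate v: gcd(1, v). Preserves old gcd iff gcd(1, v) = 1.
  Option A: v=14, gcd(1,14)=1 -> preserves
  Option B: v=23, gcd(1,23)=1 -> preserves
  Option C: v=33, gcd(1,33)=1 -> preserves
  Option D: v=3, gcd(1,3)=1 -> preserves
  Option E: v=66, gcd(1,66)=1 -> preserves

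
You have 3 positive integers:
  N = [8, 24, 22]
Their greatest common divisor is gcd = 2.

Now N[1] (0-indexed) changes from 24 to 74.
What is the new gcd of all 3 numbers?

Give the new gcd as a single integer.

Answer: 2

Derivation:
Numbers: [8, 24, 22], gcd = 2
Change: index 1, 24 -> 74
gcd of the OTHER numbers (without index 1): gcd([8, 22]) = 2
New gcd = gcd(g_others, new_val) = gcd(2, 74) = 2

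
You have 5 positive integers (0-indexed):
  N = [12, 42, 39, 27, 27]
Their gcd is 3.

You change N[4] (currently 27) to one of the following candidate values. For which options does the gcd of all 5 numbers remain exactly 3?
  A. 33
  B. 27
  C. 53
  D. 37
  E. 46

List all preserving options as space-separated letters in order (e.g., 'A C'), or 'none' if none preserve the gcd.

Answer: A B

Derivation:
Old gcd = 3; gcd of others (without N[4]) = 3
New gcd for candidate v: gcd(3, v). Preserves old gcd iff gcd(3, v) = 3.
  Option A: v=33, gcd(3,33)=3 -> preserves
  Option B: v=27, gcd(3,27)=3 -> preserves
  Option C: v=53, gcd(3,53)=1 -> changes
  Option D: v=37, gcd(3,37)=1 -> changes
  Option E: v=46, gcd(3,46)=1 -> changes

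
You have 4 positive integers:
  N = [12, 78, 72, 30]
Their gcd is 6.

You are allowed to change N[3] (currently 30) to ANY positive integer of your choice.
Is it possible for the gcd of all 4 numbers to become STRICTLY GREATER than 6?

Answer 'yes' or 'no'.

Answer: no

Derivation:
Current gcd = 6
gcd of all OTHER numbers (without N[3]=30): gcd([12, 78, 72]) = 6
The new gcd after any change is gcd(6, new_value).
This can be at most 6.
Since 6 = old gcd 6, the gcd can only stay the same or decrease.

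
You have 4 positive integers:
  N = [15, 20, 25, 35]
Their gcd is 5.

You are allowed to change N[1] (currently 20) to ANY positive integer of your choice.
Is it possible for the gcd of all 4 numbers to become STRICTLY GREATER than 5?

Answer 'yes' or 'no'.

Answer: no

Derivation:
Current gcd = 5
gcd of all OTHER numbers (without N[1]=20): gcd([15, 25, 35]) = 5
The new gcd after any change is gcd(5, new_value).
This can be at most 5.
Since 5 = old gcd 5, the gcd can only stay the same or decrease.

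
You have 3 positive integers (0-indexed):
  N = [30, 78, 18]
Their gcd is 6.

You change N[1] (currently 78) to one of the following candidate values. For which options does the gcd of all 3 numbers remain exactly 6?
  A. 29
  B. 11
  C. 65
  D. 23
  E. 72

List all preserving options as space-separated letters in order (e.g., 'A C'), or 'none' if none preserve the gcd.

Answer: E

Derivation:
Old gcd = 6; gcd of others (without N[1]) = 6
New gcd for candidate v: gcd(6, v). Preserves old gcd iff gcd(6, v) = 6.
  Option A: v=29, gcd(6,29)=1 -> changes
  Option B: v=11, gcd(6,11)=1 -> changes
  Option C: v=65, gcd(6,65)=1 -> changes
  Option D: v=23, gcd(6,23)=1 -> changes
  Option E: v=72, gcd(6,72)=6 -> preserves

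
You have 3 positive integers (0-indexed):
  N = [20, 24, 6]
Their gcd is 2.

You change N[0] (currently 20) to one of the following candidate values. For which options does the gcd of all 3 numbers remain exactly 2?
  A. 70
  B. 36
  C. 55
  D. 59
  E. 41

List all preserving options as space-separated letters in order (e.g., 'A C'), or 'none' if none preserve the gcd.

Old gcd = 2; gcd of others (without N[0]) = 6
New gcd for candidate v: gcd(6, v). Preserves old gcd iff gcd(6, v) = 2.
  Option A: v=70, gcd(6,70)=2 -> preserves
  Option B: v=36, gcd(6,36)=6 -> changes
  Option C: v=55, gcd(6,55)=1 -> changes
  Option D: v=59, gcd(6,59)=1 -> changes
  Option E: v=41, gcd(6,41)=1 -> changes

Answer: A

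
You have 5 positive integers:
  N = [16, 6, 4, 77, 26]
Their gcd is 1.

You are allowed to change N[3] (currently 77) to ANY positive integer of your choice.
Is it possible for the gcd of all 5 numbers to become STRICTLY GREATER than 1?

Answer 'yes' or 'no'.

Current gcd = 1
gcd of all OTHER numbers (without N[3]=77): gcd([16, 6, 4, 26]) = 2
The new gcd after any change is gcd(2, new_value).
This can be at most 2.
Since 2 > old gcd 1, the gcd CAN increase (e.g., set N[3] = 2).

Answer: yes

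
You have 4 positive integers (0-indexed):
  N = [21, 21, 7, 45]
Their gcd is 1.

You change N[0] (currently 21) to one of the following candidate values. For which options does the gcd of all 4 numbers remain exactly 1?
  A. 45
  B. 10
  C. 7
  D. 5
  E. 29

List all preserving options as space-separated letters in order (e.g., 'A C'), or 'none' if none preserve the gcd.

Answer: A B C D E

Derivation:
Old gcd = 1; gcd of others (without N[0]) = 1
New gcd for candidate v: gcd(1, v). Preserves old gcd iff gcd(1, v) = 1.
  Option A: v=45, gcd(1,45)=1 -> preserves
  Option B: v=10, gcd(1,10)=1 -> preserves
  Option C: v=7, gcd(1,7)=1 -> preserves
  Option D: v=5, gcd(1,5)=1 -> preserves
  Option E: v=29, gcd(1,29)=1 -> preserves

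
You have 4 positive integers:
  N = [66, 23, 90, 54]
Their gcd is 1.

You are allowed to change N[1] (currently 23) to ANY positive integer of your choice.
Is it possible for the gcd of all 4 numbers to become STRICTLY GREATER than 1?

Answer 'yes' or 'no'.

Answer: yes

Derivation:
Current gcd = 1
gcd of all OTHER numbers (without N[1]=23): gcd([66, 90, 54]) = 6
The new gcd after any change is gcd(6, new_value).
This can be at most 6.
Since 6 > old gcd 1, the gcd CAN increase (e.g., set N[1] = 6).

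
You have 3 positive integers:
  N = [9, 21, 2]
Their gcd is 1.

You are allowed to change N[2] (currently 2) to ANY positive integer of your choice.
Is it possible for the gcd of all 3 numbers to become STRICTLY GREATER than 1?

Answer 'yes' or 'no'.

Answer: yes

Derivation:
Current gcd = 1
gcd of all OTHER numbers (without N[2]=2): gcd([9, 21]) = 3
The new gcd after any change is gcd(3, new_value).
This can be at most 3.
Since 3 > old gcd 1, the gcd CAN increase (e.g., set N[2] = 3).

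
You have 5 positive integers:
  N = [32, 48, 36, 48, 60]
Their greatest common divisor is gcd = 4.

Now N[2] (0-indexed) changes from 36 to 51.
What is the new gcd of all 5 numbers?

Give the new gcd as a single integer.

Answer: 1

Derivation:
Numbers: [32, 48, 36, 48, 60], gcd = 4
Change: index 2, 36 -> 51
gcd of the OTHER numbers (without index 2): gcd([32, 48, 48, 60]) = 4
New gcd = gcd(g_others, new_val) = gcd(4, 51) = 1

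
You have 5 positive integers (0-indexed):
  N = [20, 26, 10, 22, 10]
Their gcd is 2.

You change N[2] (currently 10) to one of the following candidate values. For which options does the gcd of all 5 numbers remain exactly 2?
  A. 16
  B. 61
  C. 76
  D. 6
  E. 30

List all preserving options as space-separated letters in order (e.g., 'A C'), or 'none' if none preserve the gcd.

Old gcd = 2; gcd of others (without N[2]) = 2
New gcd for candidate v: gcd(2, v). Preserves old gcd iff gcd(2, v) = 2.
  Option A: v=16, gcd(2,16)=2 -> preserves
  Option B: v=61, gcd(2,61)=1 -> changes
  Option C: v=76, gcd(2,76)=2 -> preserves
  Option D: v=6, gcd(2,6)=2 -> preserves
  Option E: v=30, gcd(2,30)=2 -> preserves

Answer: A C D E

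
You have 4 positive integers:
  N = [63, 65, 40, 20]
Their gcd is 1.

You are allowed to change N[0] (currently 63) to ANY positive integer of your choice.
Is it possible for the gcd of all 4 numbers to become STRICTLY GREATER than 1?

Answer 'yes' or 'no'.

Current gcd = 1
gcd of all OTHER numbers (without N[0]=63): gcd([65, 40, 20]) = 5
The new gcd after any change is gcd(5, new_value).
This can be at most 5.
Since 5 > old gcd 1, the gcd CAN increase (e.g., set N[0] = 5).

Answer: yes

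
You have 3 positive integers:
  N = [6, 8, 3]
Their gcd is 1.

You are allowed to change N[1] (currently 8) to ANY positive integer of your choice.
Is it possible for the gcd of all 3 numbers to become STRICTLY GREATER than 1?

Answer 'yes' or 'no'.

Current gcd = 1
gcd of all OTHER numbers (without N[1]=8): gcd([6, 3]) = 3
The new gcd after any change is gcd(3, new_value).
This can be at most 3.
Since 3 > old gcd 1, the gcd CAN increase (e.g., set N[1] = 3).

Answer: yes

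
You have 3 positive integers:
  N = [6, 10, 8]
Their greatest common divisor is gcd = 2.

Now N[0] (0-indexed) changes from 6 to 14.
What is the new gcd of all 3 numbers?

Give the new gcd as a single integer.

Numbers: [6, 10, 8], gcd = 2
Change: index 0, 6 -> 14
gcd of the OTHER numbers (without index 0): gcd([10, 8]) = 2
New gcd = gcd(g_others, new_val) = gcd(2, 14) = 2

Answer: 2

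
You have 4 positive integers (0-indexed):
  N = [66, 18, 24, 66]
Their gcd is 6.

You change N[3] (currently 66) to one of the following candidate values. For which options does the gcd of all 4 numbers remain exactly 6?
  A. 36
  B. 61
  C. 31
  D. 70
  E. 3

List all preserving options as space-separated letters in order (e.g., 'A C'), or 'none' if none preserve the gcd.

Old gcd = 6; gcd of others (without N[3]) = 6
New gcd for candidate v: gcd(6, v). Preserves old gcd iff gcd(6, v) = 6.
  Option A: v=36, gcd(6,36)=6 -> preserves
  Option B: v=61, gcd(6,61)=1 -> changes
  Option C: v=31, gcd(6,31)=1 -> changes
  Option D: v=70, gcd(6,70)=2 -> changes
  Option E: v=3, gcd(6,3)=3 -> changes

Answer: A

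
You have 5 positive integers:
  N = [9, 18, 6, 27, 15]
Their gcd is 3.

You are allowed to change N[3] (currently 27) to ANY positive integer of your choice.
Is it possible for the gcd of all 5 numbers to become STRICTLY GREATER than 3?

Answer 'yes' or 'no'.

Current gcd = 3
gcd of all OTHER numbers (without N[3]=27): gcd([9, 18, 6, 15]) = 3
The new gcd after any change is gcd(3, new_value).
This can be at most 3.
Since 3 = old gcd 3, the gcd can only stay the same or decrease.

Answer: no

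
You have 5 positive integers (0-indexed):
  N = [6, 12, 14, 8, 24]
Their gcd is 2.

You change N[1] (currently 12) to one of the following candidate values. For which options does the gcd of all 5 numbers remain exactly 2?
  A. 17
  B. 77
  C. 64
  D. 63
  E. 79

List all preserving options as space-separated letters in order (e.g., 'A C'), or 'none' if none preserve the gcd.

Old gcd = 2; gcd of others (without N[1]) = 2
New gcd for candidate v: gcd(2, v). Preserves old gcd iff gcd(2, v) = 2.
  Option A: v=17, gcd(2,17)=1 -> changes
  Option B: v=77, gcd(2,77)=1 -> changes
  Option C: v=64, gcd(2,64)=2 -> preserves
  Option D: v=63, gcd(2,63)=1 -> changes
  Option E: v=79, gcd(2,79)=1 -> changes

Answer: C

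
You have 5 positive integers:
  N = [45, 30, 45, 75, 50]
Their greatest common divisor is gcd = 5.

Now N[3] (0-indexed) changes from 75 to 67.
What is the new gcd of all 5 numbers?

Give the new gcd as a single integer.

Numbers: [45, 30, 45, 75, 50], gcd = 5
Change: index 3, 75 -> 67
gcd of the OTHER numbers (without index 3): gcd([45, 30, 45, 50]) = 5
New gcd = gcd(g_others, new_val) = gcd(5, 67) = 1

Answer: 1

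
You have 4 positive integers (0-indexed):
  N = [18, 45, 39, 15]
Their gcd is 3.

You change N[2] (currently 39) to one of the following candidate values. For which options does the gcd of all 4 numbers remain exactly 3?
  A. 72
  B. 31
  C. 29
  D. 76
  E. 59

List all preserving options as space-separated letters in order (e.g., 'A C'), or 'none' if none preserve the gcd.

Old gcd = 3; gcd of others (without N[2]) = 3
New gcd for candidate v: gcd(3, v). Preserves old gcd iff gcd(3, v) = 3.
  Option A: v=72, gcd(3,72)=3 -> preserves
  Option B: v=31, gcd(3,31)=1 -> changes
  Option C: v=29, gcd(3,29)=1 -> changes
  Option D: v=76, gcd(3,76)=1 -> changes
  Option E: v=59, gcd(3,59)=1 -> changes

Answer: A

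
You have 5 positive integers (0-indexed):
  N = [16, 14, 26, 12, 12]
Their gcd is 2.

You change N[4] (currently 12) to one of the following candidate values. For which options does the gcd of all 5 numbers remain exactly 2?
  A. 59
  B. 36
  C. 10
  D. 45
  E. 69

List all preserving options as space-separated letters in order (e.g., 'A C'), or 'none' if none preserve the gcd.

Old gcd = 2; gcd of others (without N[4]) = 2
New gcd for candidate v: gcd(2, v). Preserves old gcd iff gcd(2, v) = 2.
  Option A: v=59, gcd(2,59)=1 -> changes
  Option B: v=36, gcd(2,36)=2 -> preserves
  Option C: v=10, gcd(2,10)=2 -> preserves
  Option D: v=45, gcd(2,45)=1 -> changes
  Option E: v=69, gcd(2,69)=1 -> changes

Answer: B C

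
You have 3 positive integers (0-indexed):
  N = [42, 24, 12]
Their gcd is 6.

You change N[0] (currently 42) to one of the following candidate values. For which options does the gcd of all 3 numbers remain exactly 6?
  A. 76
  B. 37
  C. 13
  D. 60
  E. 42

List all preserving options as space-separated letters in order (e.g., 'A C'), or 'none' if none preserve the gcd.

Old gcd = 6; gcd of others (without N[0]) = 12
New gcd for candidate v: gcd(12, v). Preserves old gcd iff gcd(12, v) = 6.
  Option A: v=76, gcd(12,76)=4 -> changes
  Option B: v=37, gcd(12,37)=1 -> changes
  Option C: v=13, gcd(12,13)=1 -> changes
  Option D: v=60, gcd(12,60)=12 -> changes
  Option E: v=42, gcd(12,42)=6 -> preserves

Answer: E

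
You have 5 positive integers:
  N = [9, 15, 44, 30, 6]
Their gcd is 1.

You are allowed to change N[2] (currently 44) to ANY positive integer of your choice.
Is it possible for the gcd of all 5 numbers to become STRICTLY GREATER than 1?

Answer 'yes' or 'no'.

Current gcd = 1
gcd of all OTHER numbers (without N[2]=44): gcd([9, 15, 30, 6]) = 3
The new gcd after any change is gcd(3, new_value).
This can be at most 3.
Since 3 > old gcd 1, the gcd CAN increase (e.g., set N[2] = 3).

Answer: yes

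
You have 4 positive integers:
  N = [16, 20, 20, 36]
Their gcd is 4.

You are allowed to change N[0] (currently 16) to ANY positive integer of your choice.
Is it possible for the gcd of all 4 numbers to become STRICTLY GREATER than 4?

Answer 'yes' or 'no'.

Current gcd = 4
gcd of all OTHER numbers (without N[0]=16): gcd([20, 20, 36]) = 4
The new gcd after any change is gcd(4, new_value).
This can be at most 4.
Since 4 = old gcd 4, the gcd can only stay the same or decrease.

Answer: no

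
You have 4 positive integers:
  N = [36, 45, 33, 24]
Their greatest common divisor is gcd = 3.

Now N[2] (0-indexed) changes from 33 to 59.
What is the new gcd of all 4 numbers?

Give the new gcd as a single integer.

Numbers: [36, 45, 33, 24], gcd = 3
Change: index 2, 33 -> 59
gcd of the OTHER numbers (without index 2): gcd([36, 45, 24]) = 3
New gcd = gcd(g_others, new_val) = gcd(3, 59) = 1

Answer: 1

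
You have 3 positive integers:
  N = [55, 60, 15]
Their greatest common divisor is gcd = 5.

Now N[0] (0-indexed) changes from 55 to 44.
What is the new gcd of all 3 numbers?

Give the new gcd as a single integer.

Numbers: [55, 60, 15], gcd = 5
Change: index 0, 55 -> 44
gcd of the OTHER numbers (without index 0): gcd([60, 15]) = 15
New gcd = gcd(g_others, new_val) = gcd(15, 44) = 1

Answer: 1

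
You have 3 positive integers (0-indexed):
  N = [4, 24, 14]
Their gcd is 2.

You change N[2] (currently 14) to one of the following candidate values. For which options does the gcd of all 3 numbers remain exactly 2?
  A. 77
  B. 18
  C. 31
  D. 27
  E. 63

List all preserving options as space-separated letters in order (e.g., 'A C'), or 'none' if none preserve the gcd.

Answer: B

Derivation:
Old gcd = 2; gcd of others (without N[2]) = 4
New gcd for candidate v: gcd(4, v). Preserves old gcd iff gcd(4, v) = 2.
  Option A: v=77, gcd(4,77)=1 -> changes
  Option B: v=18, gcd(4,18)=2 -> preserves
  Option C: v=31, gcd(4,31)=1 -> changes
  Option D: v=27, gcd(4,27)=1 -> changes
  Option E: v=63, gcd(4,63)=1 -> changes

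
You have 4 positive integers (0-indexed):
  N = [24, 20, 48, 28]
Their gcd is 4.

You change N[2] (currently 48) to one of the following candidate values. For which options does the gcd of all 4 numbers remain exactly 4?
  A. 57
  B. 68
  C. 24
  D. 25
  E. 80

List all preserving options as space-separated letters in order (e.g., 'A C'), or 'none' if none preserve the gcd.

Old gcd = 4; gcd of others (without N[2]) = 4
New gcd for candidate v: gcd(4, v). Preserves old gcd iff gcd(4, v) = 4.
  Option A: v=57, gcd(4,57)=1 -> changes
  Option B: v=68, gcd(4,68)=4 -> preserves
  Option C: v=24, gcd(4,24)=4 -> preserves
  Option D: v=25, gcd(4,25)=1 -> changes
  Option E: v=80, gcd(4,80)=4 -> preserves

Answer: B C E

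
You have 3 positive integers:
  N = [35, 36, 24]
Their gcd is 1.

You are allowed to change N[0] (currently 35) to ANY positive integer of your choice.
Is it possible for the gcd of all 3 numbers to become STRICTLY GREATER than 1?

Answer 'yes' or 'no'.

Answer: yes

Derivation:
Current gcd = 1
gcd of all OTHER numbers (without N[0]=35): gcd([36, 24]) = 12
The new gcd after any change is gcd(12, new_value).
This can be at most 12.
Since 12 > old gcd 1, the gcd CAN increase (e.g., set N[0] = 12).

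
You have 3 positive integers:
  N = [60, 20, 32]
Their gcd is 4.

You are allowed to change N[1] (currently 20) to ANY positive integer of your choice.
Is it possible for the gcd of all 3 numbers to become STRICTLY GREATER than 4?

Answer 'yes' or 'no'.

Current gcd = 4
gcd of all OTHER numbers (without N[1]=20): gcd([60, 32]) = 4
The new gcd after any change is gcd(4, new_value).
This can be at most 4.
Since 4 = old gcd 4, the gcd can only stay the same or decrease.

Answer: no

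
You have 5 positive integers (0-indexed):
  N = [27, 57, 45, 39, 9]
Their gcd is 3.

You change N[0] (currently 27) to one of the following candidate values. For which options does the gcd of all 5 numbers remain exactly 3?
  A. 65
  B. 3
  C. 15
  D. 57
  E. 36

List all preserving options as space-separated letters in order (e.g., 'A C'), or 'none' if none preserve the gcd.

Old gcd = 3; gcd of others (without N[0]) = 3
New gcd for candidate v: gcd(3, v). Preserves old gcd iff gcd(3, v) = 3.
  Option A: v=65, gcd(3,65)=1 -> changes
  Option B: v=3, gcd(3,3)=3 -> preserves
  Option C: v=15, gcd(3,15)=3 -> preserves
  Option D: v=57, gcd(3,57)=3 -> preserves
  Option E: v=36, gcd(3,36)=3 -> preserves

Answer: B C D E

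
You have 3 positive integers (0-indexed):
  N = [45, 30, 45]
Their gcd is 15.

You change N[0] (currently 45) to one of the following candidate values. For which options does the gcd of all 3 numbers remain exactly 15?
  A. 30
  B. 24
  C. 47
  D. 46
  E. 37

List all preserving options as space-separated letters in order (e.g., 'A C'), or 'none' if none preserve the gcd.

Answer: A

Derivation:
Old gcd = 15; gcd of others (without N[0]) = 15
New gcd for candidate v: gcd(15, v). Preserves old gcd iff gcd(15, v) = 15.
  Option A: v=30, gcd(15,30)=15 -> preserves
  Option B: v=24, gcd(15,24)=3 -> changes
  Option C: v=47, gcd(15,47)=1 -> changes
  Option D: v=46, gcd(15,46)=1 -> changes
  Option E: v=37, gcd(15,37)=1 -> changes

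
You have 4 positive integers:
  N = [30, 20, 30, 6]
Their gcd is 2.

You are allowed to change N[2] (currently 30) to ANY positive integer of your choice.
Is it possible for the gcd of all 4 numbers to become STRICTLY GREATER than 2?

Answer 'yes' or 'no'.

Answer: no

Derivation:
Current gcd = 2
gcd of all OTHER numbers (without N[2]=30): gcd([30, 20, 6]) = 2
The new gcd after any change is gcd(2, new_value).
This can be at most 2.
Since 2 = old gcd 2, the gcd can only stay the same or decrease.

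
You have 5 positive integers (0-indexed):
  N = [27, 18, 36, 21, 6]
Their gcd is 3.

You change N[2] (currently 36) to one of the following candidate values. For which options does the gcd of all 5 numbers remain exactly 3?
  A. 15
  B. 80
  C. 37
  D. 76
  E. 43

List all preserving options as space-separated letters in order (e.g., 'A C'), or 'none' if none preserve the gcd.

Old gcd = 3; gcd of others (without N[2]) = 3
New gcd for candidate v: gcd(3, v). Preserves old gcd iff gcd(3, v) = 3.
  Option A: v=15, gcd(3,15)=3 -> preserves
  Option B: v=80, gcd(3,80)=1 -> changes
  Option C: v=37, gcd(3,37)=1 -> changes
  Option D: v=76, gcd(3,76)=1 -> changes
  Option E: v=43, gcd(3,43)=1 -> changes

Answer: A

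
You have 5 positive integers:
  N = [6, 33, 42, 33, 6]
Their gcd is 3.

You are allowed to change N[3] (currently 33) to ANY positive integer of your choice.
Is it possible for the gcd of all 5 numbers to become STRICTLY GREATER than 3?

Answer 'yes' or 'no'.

Current gcd = 3
gcd of all OTHER numbers (without N[3]=33): gcd([6, 33, 42, 6]) = 3
The new gcd after any change is gcd(3, new_value).
This can be at most 3.
Since 3 = old gcd 3, the gcd can only stay the same or decrease.

Answer: no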